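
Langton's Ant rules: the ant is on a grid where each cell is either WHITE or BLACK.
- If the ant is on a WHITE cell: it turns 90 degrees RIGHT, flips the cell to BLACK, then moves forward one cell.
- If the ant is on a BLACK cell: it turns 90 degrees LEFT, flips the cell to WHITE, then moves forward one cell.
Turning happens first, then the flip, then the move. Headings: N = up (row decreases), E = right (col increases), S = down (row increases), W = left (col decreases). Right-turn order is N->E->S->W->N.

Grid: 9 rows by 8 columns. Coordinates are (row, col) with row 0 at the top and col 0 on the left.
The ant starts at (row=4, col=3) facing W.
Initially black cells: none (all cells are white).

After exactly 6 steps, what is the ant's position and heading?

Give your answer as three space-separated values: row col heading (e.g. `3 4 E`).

Answer: 5 2 W

Derivation:
Step 1: on WHITE (4,3): turn R to N, flip to black, move to (3,3). |black|=1
Step 2: on WHITE (3,3): turn R to E, flip to black, move to (3,4). |black|=2
Step 3: on WHITE (3,4): turn R to S, flip to black, move to (4,4). |black|=3
Step 4: on WHITE (4,4): turn R to W, flip to black, move to (4,3). |black|=4
Step 5: on BLACK (4,3): turn L to S, flip to white, move to (5,3). |black|=3
Step 6: on WHITE (5,3): turn R to W, flip to black, move to (5,2). |black|=4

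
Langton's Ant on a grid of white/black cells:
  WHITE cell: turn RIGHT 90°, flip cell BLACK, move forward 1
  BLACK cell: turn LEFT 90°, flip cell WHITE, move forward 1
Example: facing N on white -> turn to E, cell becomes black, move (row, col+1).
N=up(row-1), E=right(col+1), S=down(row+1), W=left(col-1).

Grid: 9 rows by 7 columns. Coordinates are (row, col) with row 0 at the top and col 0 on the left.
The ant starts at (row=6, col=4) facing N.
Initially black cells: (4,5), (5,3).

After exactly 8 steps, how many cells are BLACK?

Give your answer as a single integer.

Step 1: on WHITE (6,4): turn R to E, flip to black, move to (6,5). |black|=3
Step 2: on WHITE (6,5): turn R to S, flip to black, move to (7,5). |black|=4
Step 3: on WHITE (7,5): turn R to W, flip to black, move to (7,4). |black|=5
Step 4: on WHITE (7,4): turn R to N, flip to black, move to (6,4). |black|=6
Step 5: on BLACK (6,4): turn L to W, flip to white, move to (6,3). |black|=5
Step 6: on WHITE (6,3): turn R to N, flip to black, move to (5,3). |black|=6
Step 7: on BLACK (5,3): turn L to W, flip to white, move to (5,2). |black|=5
Step 8: on WHITE (5,2): turn R to N, flip to black, move to (4,2). |black|=6

Answer: 6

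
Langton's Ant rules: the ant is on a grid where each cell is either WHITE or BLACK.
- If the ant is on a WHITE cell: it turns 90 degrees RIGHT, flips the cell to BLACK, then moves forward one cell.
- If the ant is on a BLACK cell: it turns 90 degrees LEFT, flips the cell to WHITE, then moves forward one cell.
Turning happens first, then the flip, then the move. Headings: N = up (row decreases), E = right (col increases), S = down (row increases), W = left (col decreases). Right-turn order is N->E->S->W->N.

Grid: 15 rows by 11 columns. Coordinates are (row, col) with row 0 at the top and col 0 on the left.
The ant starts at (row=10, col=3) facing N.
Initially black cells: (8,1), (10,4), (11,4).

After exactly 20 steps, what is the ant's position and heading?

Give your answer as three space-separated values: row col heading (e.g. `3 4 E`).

Step 1: on WHITE (10,3): turn R to E, flip to black, move to (10,4). |black|=4
Step 2: on BLACK (10,4): turn L to N, flip to white, move to (9,4). |black|=3
Step 3: on WHITE (9,4): turn R to E, flip to black, move to (9,5). |black|=4
Step 4: on WHITE (9,5): turn R to S, flip to black, move to (10,5). |black|=5
Step 5: on WHITE (10,5): turn R to W, flip to black, move to (10,4). |black|=6
Step 6: on WHITE (10,4): turn R to N, flip to black, move to (9,4). |black|=7
Step 7: on BLACK (9,4): turn L to W, flip to white, move to (9,3). |black|=6
Step 8: on WHITE (9,3): turn R to N, flip to black, move to (8,3). |black|=7
Step 9: on WHITE (8,3): turn R to E, flip to black, move to (8,4). |black|=8
Step 10: on WHITE (8,4): turn R to S, flip to black, move to (9,4). |black|=9
Step 11: on WHITE (9,4): turn R to W, flip to black, move to (9,3). |black|=10
Step 12: on BLACK (9,3): turn L to S, flip to white, move to (10,3). |black|=9
Step 13: on BLACK (10,3): turn L to E, flip to white, move to (10,4). |black|=8
Step 14: on BLACK (10,4): turn L to N, flip to white, move to (9,4). |black|=7
Step 15: on BLACK (9,4): turn L to W, flip to white, move to (9,3). |black|=6
Step 16: on WHITE (9,3): turn R to N, flip to black, move to (8,3). |black|=7
Step 17: on BLACK (8,3): turn L to W, flip to white, move to (8,2). |black|=6
Step 18: on WHITE (8,2): turn R to N, flip to black, move to (7,2). |black|=7
Step 19: on WHITE (7,2): turn R to E, flip to black, move to (7,3). |black|=8
Step 20: on WHITE (7,3): turn R to S, flip to black, move to (8,3). |black|=9

Answer: 8 3 S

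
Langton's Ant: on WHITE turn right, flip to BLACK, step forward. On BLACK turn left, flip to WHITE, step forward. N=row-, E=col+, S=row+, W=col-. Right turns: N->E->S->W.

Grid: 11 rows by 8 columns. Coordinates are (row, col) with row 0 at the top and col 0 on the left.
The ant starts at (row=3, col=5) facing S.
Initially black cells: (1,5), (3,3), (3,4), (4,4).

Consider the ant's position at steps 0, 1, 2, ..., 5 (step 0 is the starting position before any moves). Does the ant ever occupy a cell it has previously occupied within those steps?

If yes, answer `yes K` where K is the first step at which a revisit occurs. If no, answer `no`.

Step 1: on WHITE (3,5): turn R to W, flip to black, move to (3,4). |black|=5 — new cell
Step 2: on BLACK (3,4): turn L to S, flip to white, move to (4,4). |black|=4 — new cell
Step 3: on BLACK (4,4): turn L to E, flip to white, move to (4,5). |black|=3 — new cell
Step 4: on WHITE (4,5): turn R to S, flip to black, move to (5,5). |black|=4 — new cell
Step 5: on WHITE (5,5): turn R to W, flip to black, move to (5,4). |black|=5 — new cell
No revisit within 5 steps.

Answer: no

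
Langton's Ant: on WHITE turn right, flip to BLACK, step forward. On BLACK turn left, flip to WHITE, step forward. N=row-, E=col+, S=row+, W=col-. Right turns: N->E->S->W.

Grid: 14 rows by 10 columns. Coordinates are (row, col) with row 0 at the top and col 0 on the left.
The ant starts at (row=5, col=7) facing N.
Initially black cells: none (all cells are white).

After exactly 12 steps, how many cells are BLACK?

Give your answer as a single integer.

Step 1: on WHITE (5,7): turn R to E, flip to black, move to (5,8). |black|=1
Step 2: on WHITE (5,8): turn R to S, flip to black, move to (6,8). |black|=2
Step 3: on WHITE (6,8): turn R to W, flip to black, move to (6,7). |black|=3
Step 4: on WHITE (6,7): turn R to N, flip to black, move to (5,7). |black|=4
Step 5: on BLACK (5,7): turn L to W, flip to white, move to (5,6). |black|=3
Step 6: on WHITE (5,6): turn R to N, flip to black, move to (4,6). |black|=4
Step 7: on WHITE (4,6): turn R to E, flip to black, move to (4,7). |black|=5
Step 8: on WHITE (4,7): turn R to S, flip to black, move to (5,7). |black|=6
Step 9: on WHITE (5,7): turn R to W, flip to black, move to (5,6). |black|=7
Step 10: on BLACK (5,6): turn L to S, flip to white, move to (6,6). |black|=6
Step 11: on WHITE (6,6): turn R to W, flip to black, move to (6,5). |black|=7
Step 12: on WHITE (6,5): turn R to N, flip to black, move to (5,5). |black|=8

Answer: 8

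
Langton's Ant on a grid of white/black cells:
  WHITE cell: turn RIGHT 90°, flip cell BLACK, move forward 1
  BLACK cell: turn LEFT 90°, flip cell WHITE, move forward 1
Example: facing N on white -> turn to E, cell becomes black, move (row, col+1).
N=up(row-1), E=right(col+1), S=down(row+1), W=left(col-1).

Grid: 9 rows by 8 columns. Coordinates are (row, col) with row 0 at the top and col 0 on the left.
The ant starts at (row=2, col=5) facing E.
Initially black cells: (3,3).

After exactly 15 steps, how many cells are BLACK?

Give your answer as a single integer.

Answer: 10

Derivation:
Step 1: on WHITE (2,5): turn R to S, flip to black, move to (3,5). |black|=2
Step 2: on WHITE (3,5): turn R to W, flip to black, move to (3,4). |black|=3
Step 3: on WHITE (3,4): turn R to N, flip to black, move to (2,4). |black|=4
Step 4: on WHITE (2,4): turn R to E, flip to black, move to (2,5). |black|=5
Step 5: on BLACK (2,5): turn L to N, flip to white, move to (1,5). |black|=4
Step 6: on WHITE (1,5): turn R to E, flip to black, move to (1,6). |black|=5
Step 7: on WHITE (1,6): turn R to S, flip to black, move to (2,6). |black|=6
Step 8: on WHITE (2,6): turn R to W, flip to black, move to (2,5). |black|=7
Step 9: on WHITE (2,5): turn R to N, flip to black, move to (1,5). |black|=8
Step 10: on BLACK (1,5): turn L to W, flip to white, move to (1,4). |black|=7
Step 11: on WHITE (1,4): turn R to N, flip to black, move to (0,4). |black|=8
Step 12: on WHITE (0,4): turn R to E, flip to black, move to (0,5). |black|=9
Step 13: on WHITE (0,5): turn R to S, flip to black, move to (1,5). |black|=10
Step 14: on WHITE (1,5): turn R to W, flip to black, move to (1,4). |black|=11
Step 15: on BLACK (1,4): turn L to S, flip to white, move to (2,4). |black|=10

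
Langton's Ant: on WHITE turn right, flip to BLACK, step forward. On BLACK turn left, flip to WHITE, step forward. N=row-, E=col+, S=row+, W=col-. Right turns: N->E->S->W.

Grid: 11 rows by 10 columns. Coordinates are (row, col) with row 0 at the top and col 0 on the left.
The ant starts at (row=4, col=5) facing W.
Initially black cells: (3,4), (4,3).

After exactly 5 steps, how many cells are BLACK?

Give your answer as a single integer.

Step 1: on WHITE (4,5): turn R to N, flip to black, move to (3,5). |black|=3
Step 2: on WHITE (3,5): turn R to E, flip to black, move to (3,6). |black|=4
Step 3: on WHITE (3,6): turn R to S, flip to black, move to (4,6). |black|=5
Step 4: on WHITE (4,6): turn R to W, flip to black, move to (4,5). |black|=6
Step 5: on BLACK (4,5): turn L to S, flip to white, move to (5,5). |black|=5

Answer: 5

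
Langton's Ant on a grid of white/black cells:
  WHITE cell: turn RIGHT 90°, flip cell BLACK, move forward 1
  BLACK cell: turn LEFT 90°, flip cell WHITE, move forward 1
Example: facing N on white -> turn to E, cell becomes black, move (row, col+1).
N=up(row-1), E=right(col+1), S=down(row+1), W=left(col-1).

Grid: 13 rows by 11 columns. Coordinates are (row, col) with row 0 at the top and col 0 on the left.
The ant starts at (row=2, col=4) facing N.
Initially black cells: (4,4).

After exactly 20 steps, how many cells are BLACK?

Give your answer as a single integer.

Answer: 7

Derivation:
Step 1: on WHITE (2,4): turn R to E, flip to black, move to (2,5). |black|=2
Step 2: on WHITE (2,5): turn R to S, flip to black, move to (3,5). |black|=3
Step 3: on WHITE (3,5): turn R to W, flip to black, move to (3,4). |black|=4
Step 4: on WHITE (3,4): turn R to N, flip to black, move to (2,4). |black|=5
Step 5: on BLACK (2,4): turn L to W, flip to white, move to (2,3). |black|=4
Step 6: on WHITE (2,3): turn R to N, flip to black, move to (1,3). |black|=5
Step 7: on WHITE (1,3): turn R to E, flip to black, move to (1,4). |black|=6
Step 8: on WHITE (1,4): turn R to S, flip to black, move to (2,4). |black|=7
Step 9: on WHITE (2,4): turn R to W, flip to black, move to (2,3). |black|=8
Step 10: on BLACK (2,3): turn L to S, flip to white, move to (3,3). |black|=7
Step 11: on WHITE (3,3): turn R to W, flip to black, move to (3,2). |black|=8
Step 12: on WHITE (3,2): turn R to N, flip to black, move to (2,2). |black|=9
Step 13: on WHITE (2,2): turn R to E, flip to black, move to (2,3). |black|=10
Step 14: on WHITE (2,3): turn R to S, flip to black, move to (3,3). |black|=11
Step 15: on BLACK (3,3): turn L to E, flip to white, move to (3,4). |black|=10
Step 16: on BLACK (3,4): turn L to N, flip to white, move to (2,4). |black|=9
Step 17: on BLACK (2,4): turn L to W, flip to white, move to (2,3). |black|=8
Step 18: on BLACK (2,3): turn L to S, flip to white, move to (3,3). |black|=7
Step 19: on WHITE (3,3): turn R to W, flip to black, move to (3,2). |black|=8
Step 20: on BLACK (3,2): turn L to S, flip to white, move to (4,2). |black|=7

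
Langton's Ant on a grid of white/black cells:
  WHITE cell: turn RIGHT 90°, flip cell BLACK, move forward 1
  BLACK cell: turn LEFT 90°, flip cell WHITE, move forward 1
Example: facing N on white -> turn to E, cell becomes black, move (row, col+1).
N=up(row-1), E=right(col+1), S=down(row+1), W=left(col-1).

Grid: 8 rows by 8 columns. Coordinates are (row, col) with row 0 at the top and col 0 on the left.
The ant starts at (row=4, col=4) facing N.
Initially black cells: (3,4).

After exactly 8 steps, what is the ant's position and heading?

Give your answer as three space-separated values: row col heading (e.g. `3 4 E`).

Answer: 2 4 N

Derivation:
Step 1: on WHITE (4,4): turn R to E, flip to black, move to (4,5). |black|=2
Step 2: on WHITE (4,5): turn R to S, flip to black, move to (5,5). |black|=3
Step 3: on WHITE (5,5): turn R to W, flip to black, move to (5,4). |black|=4
Step 4: on WHITE (5,4): turn R to N, flip to black, move to (4,4). |black|=5
Step 5: on BLACK (4,4): turn L to W, flip to white, move to (4,3). |black|=4
Step 6: on WHITE (4,3): turn R to N, flip to black, move to (3,3). |black|=5
Step 7: on WHITE (3,3): turn R to E, flip to black, move to (3,4). |black|=6
Step 8: on BLACK (3,4): turn L to N, flip to white, move to (2,4). |black|=5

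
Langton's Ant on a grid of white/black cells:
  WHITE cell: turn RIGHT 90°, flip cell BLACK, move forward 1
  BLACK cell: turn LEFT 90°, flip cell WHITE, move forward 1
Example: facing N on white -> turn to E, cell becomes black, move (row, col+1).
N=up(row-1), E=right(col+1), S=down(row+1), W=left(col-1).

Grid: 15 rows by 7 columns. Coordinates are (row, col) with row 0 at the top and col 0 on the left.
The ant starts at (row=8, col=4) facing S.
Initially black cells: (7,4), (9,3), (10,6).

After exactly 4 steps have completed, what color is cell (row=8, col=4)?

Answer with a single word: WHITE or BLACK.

Answer: BLACK

Derivation:
Step 1: on WHITE (8,4): turn R to W, flip to black, move to (8,3). |black|=4
Step 2: on WHITE (8,3): turn R to N, flip to black, move to (7,3). |black|=5
Step 3: on WHITE (7,3): turn R to E, flip to black, move to (7,4). |black|=6
Step 4: on BLACK (7,4): turn L to N, flip to white, move to (6,4). |black|=5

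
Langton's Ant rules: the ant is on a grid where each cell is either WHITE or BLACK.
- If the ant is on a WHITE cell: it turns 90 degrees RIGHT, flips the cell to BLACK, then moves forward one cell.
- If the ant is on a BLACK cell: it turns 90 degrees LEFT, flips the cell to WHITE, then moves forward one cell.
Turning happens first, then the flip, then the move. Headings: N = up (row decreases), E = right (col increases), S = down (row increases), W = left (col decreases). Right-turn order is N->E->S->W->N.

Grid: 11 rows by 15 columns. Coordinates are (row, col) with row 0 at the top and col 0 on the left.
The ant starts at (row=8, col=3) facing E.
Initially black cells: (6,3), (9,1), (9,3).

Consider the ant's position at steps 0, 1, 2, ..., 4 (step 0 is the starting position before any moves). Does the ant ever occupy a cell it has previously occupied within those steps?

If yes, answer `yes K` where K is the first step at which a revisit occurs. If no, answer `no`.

Step 1: on WHITE (8,3): turn R to S, flip to black, move to (9,3). |black|=4 — new cell
Step 2: on BLACK (9,3): turn L to E, flip to white, move to (9,4). |black|=3 — new cell
Step 3: on WHITE (9,4): turn R to S, flip to black, move to (10,4). |black|=4 — new cell
Step 4: on WHITE (10,4): turn R to W, flip to black, move to (10,3). |black|=5 — new cell
No revisit within 4 steps.

Answer: no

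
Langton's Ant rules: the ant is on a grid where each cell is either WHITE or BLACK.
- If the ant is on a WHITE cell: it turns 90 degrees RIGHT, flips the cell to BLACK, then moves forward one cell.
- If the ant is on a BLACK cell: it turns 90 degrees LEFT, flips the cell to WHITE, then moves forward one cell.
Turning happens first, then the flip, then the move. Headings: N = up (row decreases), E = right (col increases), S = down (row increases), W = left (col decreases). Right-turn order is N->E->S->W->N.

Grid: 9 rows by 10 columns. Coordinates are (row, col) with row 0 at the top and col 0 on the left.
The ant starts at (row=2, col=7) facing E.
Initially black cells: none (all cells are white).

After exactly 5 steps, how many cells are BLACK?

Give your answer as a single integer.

Answer: 3

Derivation:
Step 1: on WHITE (2,7): turn R to S, flip to black, move to (3,7). |black|=1
Step 2: on WHITE (3,7): turn R to W, flip to black, move to (3,6). |black|=2
Step 3: on WHITE (3,6): turn R to N, flip to black, move to (2,6). |black|=3
Step 4: on WHITE (2,6): turn R to E, flip to black, move to (2,7). |black|=4
Step 5: on BLACK (2,7): turn L to N, flip to white, move to (1,7). |black|=3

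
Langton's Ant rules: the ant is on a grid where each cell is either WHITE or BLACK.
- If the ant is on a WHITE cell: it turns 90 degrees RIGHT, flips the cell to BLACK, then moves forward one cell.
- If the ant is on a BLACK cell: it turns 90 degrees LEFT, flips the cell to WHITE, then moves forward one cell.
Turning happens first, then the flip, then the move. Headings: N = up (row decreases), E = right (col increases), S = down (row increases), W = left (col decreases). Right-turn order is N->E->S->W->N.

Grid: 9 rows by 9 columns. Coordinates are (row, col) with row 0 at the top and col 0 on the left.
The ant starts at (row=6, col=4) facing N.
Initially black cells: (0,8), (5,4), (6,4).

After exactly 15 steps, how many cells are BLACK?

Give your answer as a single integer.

Step 1: on BLACK (6,4): turn L to W, flip to white, move to (6,3). |black|=2
Step 2: on WHITE (6,3): turn R to N, flip to black, move to (5,3). |black|=3
Step 3: on WHITE (5,3): turn R to E, flip to black, move to (5,4). |black|=4
Step 4: on BLACK (5,4): turn L to N, flip to white, move to (4,4). |black|=3
Step 5: on WHITE (4,4): turn R to E, flip to black, move to (4,5). |black|=4
Step 6: on WHITE (4,5): turn R to S, flip to black, move to (5,5). |black|=5
Step 7: on WHITE (5,5): turn R to W, flip to black, move to (5,4). |black|=6
Step 8: on WHITE (5,4): turn R to N, flip to black, move to (4,4). |black|=7
Step 9: on BLACK (4,4): turn L to W, flip to white, move to (4,3). |black|=6
Step 10: on WHITE (4,3): turn R to N, flip to black, move to (3,3). |black|=7
Step 11: on WHITE (3,3): turn R to E, flip to black, move to (3,4). |black|=8
Step 12: on WHITE (3,4): turn R to S, flip to black, move to (4,4). |black|=9
Step 13: on WHITE (4,4): turn R to W, flip to black, move to (4,3). |black|=10
Step 14: on BLACK (4,3): turn L to S, flip to white, move to (5,3). |black|=9
Step 15: on BLACK (5,3): turn L to E, flip to white, move to (5,4). |black|=8

Answer: 8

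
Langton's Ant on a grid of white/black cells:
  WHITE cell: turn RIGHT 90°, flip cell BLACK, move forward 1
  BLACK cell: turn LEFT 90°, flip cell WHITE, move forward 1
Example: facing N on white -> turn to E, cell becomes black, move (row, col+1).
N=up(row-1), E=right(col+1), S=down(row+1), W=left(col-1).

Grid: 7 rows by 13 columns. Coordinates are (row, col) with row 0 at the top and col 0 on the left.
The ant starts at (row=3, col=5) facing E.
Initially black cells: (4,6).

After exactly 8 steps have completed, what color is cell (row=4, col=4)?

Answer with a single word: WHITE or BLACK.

Step 1: on WHITE (3,5): turn R to S, flip to black, move to (4,5). |black|=2
Step 2: on WHITE (4,5): turn R to W, flip to black, move to (4,4). |black|=3
Step 3: on WHITE (4,4): turn R to N, flip to black, move to (3,4). |black|=4
Step 4: on WHITE (3,4): turn R to E, flip to black, move to (3,5). |black|=5
Step 5: on BLACK (3,5): turn L to N, flip to white, move to (2,5). |black|=4
Step 6: on WHITE (2,5): turn R to E, flip to black, move to (2,6). |black|=5
Step 7: on WHITE (2,6): turn R to S, flip to black, move to (3,6). |black|=6
Step 8: on WHITE (3,6): turn R to W, flip to black, move to (3,5). |black|=7

Answer: BLACK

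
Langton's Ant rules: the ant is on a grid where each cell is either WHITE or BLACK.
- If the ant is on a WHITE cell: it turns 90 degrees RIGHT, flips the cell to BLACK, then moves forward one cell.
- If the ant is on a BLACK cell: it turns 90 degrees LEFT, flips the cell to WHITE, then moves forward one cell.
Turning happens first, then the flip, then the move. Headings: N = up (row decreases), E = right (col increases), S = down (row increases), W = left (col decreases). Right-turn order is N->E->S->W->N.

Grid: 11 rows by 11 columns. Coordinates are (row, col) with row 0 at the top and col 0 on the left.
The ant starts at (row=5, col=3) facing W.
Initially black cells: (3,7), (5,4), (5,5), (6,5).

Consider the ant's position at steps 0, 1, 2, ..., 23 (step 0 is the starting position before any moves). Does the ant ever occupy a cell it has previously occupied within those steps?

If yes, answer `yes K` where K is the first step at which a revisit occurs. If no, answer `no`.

Answer: yes 8

Derivation:
Step 1: on WHITE (5,3): turn R to N, flip to black, move to (4,3). |black|=5 — new cell
Step 2: on WHITE (4,3): turn R to E, flip to black, move to (4,4). |black|=6 — new cell
Step 3: on WHITE (4,4): turn R to S, flip to black, move to (5,4). |black|=7 — new cell
Step 4: on BLACK (5,4): turn L to E, flip to white, move to (5,5). |black|=6 — new cell
Step 5: on BLACK (5,5): turn L to N, flip to white, move to (4,5). |black|=5 — new cell
Step 6: on WHITE (4,5): turn R to E, flip to black, move to (4,6). |black|=6 — new cell
Step 7: on WHITE (4,6): turn R to S, flip to black, move to (5,6). |black|=7 — new cell
Step 8: on WHITE (5,6): turn R to W, flip to black, move to (5,5). |black|=8 — REVISIT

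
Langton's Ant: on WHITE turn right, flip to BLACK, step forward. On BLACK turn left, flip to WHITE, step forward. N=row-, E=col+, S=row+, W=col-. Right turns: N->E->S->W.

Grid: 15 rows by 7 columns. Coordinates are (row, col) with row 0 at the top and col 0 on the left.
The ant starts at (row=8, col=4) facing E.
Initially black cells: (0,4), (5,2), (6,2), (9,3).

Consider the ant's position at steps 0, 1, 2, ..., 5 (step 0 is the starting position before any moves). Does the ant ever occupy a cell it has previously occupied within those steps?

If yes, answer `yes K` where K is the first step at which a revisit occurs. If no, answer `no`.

Step 1: on WHITE (8,4): turn R to S, flip to black, move to (9,4). |black|=5 — new cell
Step 2: on WHITE (9,4): turn R to W, flip to black, move to (9,3). |black|=6 — new cell
Step 3: on BLACK (9,3): turn L to S, flip to white, move to (10,3). |black|=5 — new cell
Step 4: on WHITE (10,3): turn R to W, flip to black, move to (10,2). |black|=6 — new cell
Step 5: on WHITE (10,2): turn R to N, flip to black, move to (9,2). |black|=7 — new cell
No revisit within 5 steps.

Answer: no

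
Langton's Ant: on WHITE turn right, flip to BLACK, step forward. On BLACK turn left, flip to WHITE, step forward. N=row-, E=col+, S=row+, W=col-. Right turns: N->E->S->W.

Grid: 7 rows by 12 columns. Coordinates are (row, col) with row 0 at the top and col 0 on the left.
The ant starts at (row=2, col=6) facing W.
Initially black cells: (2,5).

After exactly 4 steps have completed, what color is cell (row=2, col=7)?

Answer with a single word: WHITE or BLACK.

Step 1: on WHITE (2,6): turn R to N, flip to black, move to (1,6). |black|=2
Step 2: on WHITE (1,6): turn R to E, flip to black, move to (1,7). |black|=3
Step 3: on WHITE (1,7): turn R to S, flip to black, move to (2,7). |black|=4
Step 4: on WHITE (2,7): turn R to W, flip to black, move to (2,6). |black|=5

Answer: BLACK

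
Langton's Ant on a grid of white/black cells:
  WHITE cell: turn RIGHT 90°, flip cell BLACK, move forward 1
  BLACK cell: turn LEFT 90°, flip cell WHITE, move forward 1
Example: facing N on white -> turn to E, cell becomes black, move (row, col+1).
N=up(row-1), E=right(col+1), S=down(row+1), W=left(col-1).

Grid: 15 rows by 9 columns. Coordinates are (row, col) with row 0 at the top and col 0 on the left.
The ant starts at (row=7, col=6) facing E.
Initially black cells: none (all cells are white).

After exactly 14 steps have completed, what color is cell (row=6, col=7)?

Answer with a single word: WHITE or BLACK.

Step 1: on WHITE (7,6): turn R to S, flip to black, move to (8,6). |black|=1
Step 2: on WHITE (8,6): turn R to W, flip to black, move to (8,5). |black|=2
Step 3: on WHITE (8,5): turn R to N, flip to black, move to (7,5). |black|=3
Step 4: on WHITE (7,5): turn R to E, flip to black, move to (7,6). |black|=4
Step 5: on BLACK (7,6): turn L to N, flip to white, move to (6,6). |black|=3
Step 6: on WHITE (6,6): turn R to E, flip to black, move to (6,7). |black|=4
Step 7: on WHITE (6,7): turn R to S, flip to black, move to (7,7). |black|=5
Step 8: on WHITE (7,7): turn R to W, flip to black, move to (7,6). |black|=6
Step 9: on WHITE (7,6): turn R to N, flip to black, move to (6,6). |black|=7
Step 10: on BLACK (6,6): turn L to W, flip to white, move to (6,5). |black|=6
Step 11: on WHITE (6,5): turn R to N, flip to black, move to (5,5). |black|=7
Step 12: on WHITE (5,5): turn R to E, flip to black, move to (5,6). |black|=8
Step 13: on WHITE (5,6): turn R to S, flip to black, move to (6,6). |black|=9
Step 14: on WHITE (6,6): turn R to W, flip to black, move to (6,5). |black|=10

Answer: BLACK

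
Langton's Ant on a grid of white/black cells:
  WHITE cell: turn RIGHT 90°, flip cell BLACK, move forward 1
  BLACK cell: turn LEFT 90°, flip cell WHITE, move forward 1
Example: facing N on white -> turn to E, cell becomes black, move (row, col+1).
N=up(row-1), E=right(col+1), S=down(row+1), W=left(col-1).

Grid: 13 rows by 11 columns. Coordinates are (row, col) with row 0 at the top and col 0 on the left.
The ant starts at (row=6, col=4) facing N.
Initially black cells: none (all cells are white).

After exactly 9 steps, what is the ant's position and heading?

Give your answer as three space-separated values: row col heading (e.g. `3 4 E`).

Step 1: on WHITE (6,4): turn R to E, flip to black, move to (6,5). |black|=1
Step 2: on WHITE (6,5): turn R to S, flip to black, move to (7,5). |black|=2
Step 3: on WHITE (7,5): turn R to W, flip to black, move to (7,4). |black|=3
Step 4: on WHITE (7,4): turn R to N, flip to black, move to (6,4). |black|=4
Step 5: on BLACK (6,4): turn L to W, flip to white, move to (6,3). |black|=3
Step 6: on WHITE (6,3): turn R to N, flip to black, move to (5,3). |black|=4
Step 7: on WHITE (5,3): turn R to E, flip to black, move to (5,4). |black|=5
Step 8: on WHITE (5,4): turn R to S, flip to black, move to (6,4). |black|=6
Step 9: on WHITE (6,4): turn R to W, flip to black, move to (6,3). |black|=7

Answer: 6 3 W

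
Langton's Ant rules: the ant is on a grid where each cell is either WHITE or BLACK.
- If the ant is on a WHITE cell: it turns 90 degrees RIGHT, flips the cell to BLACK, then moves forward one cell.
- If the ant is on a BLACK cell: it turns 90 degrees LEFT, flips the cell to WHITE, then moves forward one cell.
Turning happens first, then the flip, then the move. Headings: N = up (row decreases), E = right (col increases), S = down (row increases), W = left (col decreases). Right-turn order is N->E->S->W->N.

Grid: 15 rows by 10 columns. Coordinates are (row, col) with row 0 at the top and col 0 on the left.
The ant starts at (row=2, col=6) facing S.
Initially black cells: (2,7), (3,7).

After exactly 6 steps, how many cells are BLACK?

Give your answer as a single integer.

Answer: 4

Derivation:
Step 1: on WHITE (2,6): turn R to W, flip to black, move to (2,5). |black|=3
Step 2: on WHITE (2,5): turn R to N, flip to black, move to (1,5). |black|=4
Step 3: on WHITE (1,5): turn R to E, flip to black, move to (1,6). |black|=5
Step 4: on WHITE (1,6): turn R to S, flip to black, move to (2,6). |black|=6
Step 5: on BLACK (2,6): turn L to E, flip to white, move to (2,7). |black|=5
Step 6: on BLACK (2,7): turn L to N, flip to white, move to (1,7). |black|=4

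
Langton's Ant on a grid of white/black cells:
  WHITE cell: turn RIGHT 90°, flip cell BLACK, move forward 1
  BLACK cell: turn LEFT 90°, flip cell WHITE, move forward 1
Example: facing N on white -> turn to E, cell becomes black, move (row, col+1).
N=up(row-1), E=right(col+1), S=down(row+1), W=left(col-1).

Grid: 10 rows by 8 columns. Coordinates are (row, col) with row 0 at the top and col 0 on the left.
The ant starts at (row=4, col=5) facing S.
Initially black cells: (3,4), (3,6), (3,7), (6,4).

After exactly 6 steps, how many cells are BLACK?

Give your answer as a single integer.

Step 1: on WHITE (4,5): turn R to W, flip to black, move to (4,4). |black|=5
Step 2: on WHITE (4,4): turn R to N, flip to black, move to (3,4). |black|=6
Step 3: on BLACK (3,4): turn L to W, flip to white, move to (3,3). |black|=5
Step 4: on WHITE (3,3): turn R to N, flip to black, move to (2,3). |black|=6
Step 5: on WHITE (2,3): turn R to E, flip to black, move to (2,4). |black|=7
Step 6: on WHITE (2,4): turn R to S, flip to black, move to (3,4). |black|=8

Answer: 8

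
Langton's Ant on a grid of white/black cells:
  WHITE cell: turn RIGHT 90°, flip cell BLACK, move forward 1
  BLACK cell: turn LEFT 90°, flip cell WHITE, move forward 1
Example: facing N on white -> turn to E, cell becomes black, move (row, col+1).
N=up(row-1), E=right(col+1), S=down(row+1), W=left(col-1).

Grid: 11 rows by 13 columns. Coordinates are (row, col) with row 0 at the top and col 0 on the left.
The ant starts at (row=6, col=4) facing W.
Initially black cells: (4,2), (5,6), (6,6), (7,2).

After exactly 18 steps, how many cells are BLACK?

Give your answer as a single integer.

Answer: 10

Derivation:
Step 1: on WHITE (6,4): turn R to N, flip to black, move to (5,4). |black|=5
Step 2: on WHITE (5,4): turn R to E, flip to black, move to (5,5). |black|=6
Step 3: on WHITE (5,5): turn R to S, flip to black, move to (6,5). |black|=7
Step 4: on WHITE (6,5): turn R to W, flip to black, move to (6,4). |black|=8
Step 5: on BLACK (6,4): turn L to S, flip to white, move to (7,4). |black|=7
Step 6: on WHITE (7,4): turn R to W, flip to black, move to (7,3). |black|=8
Step 7: on WHITE (7,3): turn R to N, flip to black, move to (6,3). |black|=9
Step 8: on WHITE (6,3): turn R to E, flip to black, move to (6,4). |black|=10
Step 9: on WHITE (6,4): turn R to S, flip to black, move to (7,4). |black|=11
Step 10: on BLACK (7,4): turn L to E, flip to white, move to (7,5). |black|=10
Step 11: on WHITE (7,5): turn R to S, flip to black, move to (8,5). |black|=11
Step 12: on WHITE (8,5): turn R to W, flip to black, move to (8,4). |black|=12
Step 13: on WHITE (8,4): turn R to N, flip to black, move to (7,4). |black|=13
Step 14: on WHITE (7,4): turn R to E, flip to black, move to (7,5). |black|=14
Step 15: on BLACK (7,5): turn L to N, flip to white, move to (6,5). |black|=13
Step 16: on BLACK (6,5): turn L to W, flip to white, move to (6,4). |black|=12
Step 17: on BLACK (6,4): turn L to S, flip to white, move to (7,4). |black|=11
Step 18: on BLACK (7,4): turn L to E, flip to white, move to (7,5). |black|=10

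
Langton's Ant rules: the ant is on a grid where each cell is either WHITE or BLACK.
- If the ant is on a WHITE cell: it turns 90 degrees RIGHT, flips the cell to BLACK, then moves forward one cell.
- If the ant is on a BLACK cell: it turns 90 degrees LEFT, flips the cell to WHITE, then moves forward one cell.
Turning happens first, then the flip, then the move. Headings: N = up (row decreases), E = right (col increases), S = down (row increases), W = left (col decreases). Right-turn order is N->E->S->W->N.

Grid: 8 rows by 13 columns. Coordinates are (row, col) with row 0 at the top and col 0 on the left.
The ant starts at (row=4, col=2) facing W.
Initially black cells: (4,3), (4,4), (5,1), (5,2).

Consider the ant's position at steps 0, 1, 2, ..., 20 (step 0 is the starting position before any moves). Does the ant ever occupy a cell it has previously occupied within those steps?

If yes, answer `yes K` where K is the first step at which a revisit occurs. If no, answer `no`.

Step 1: on WHITE (4,2): turn R to N, flip to black, move to (3,2). |black|=5 — new cell
Step 2: on WHITE (3,2): turn R to E, flip to black, move to (3,3). |black|=6 — new cell
Step 3: on WHITE (3,3): turn R to S, flip to black, move to (4,3). |black|=7 — new cell
Step 4: on BLACK (4,3): turn L to E, flip to white, move to (4,4). |black|=6 — new cell
Step 5: on BLACK (4,4): turn L to N, flip to white, move to (3,4). |black|=5 — new cell
Step 6: on WHITE (3,4): turn R to E, flip to black, move to (3,5). |black|=6 — new cell
Step 7: on WHITE (3,5): turn R to S, flip to black, move to (4,5). |black|=7 — new cell
Step 8: on WHITE (4,5): turn R to W, flip to black, move to (4,4). |black|=8 — REVISIT

Answer: yes 8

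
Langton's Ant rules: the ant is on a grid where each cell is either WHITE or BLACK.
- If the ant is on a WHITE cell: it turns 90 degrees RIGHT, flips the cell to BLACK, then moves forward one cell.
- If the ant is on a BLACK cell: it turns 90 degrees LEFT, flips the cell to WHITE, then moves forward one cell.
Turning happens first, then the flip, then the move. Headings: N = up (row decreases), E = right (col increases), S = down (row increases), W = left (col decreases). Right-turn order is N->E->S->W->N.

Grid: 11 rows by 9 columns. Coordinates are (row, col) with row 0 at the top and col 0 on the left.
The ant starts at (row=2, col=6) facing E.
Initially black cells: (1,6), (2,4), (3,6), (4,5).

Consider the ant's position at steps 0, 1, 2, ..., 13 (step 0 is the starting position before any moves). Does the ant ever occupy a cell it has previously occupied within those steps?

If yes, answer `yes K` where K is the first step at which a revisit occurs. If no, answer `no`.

Step 1: on WHITE (2,6): turn R to S, flip to black, move to (3,6). |black|=5 — new cell
Step 2: on BLACK (3,6): turn L to E, flip to white, move to (3,7). |black|=4 — new cell
Step 3: on WHITE (3,7): turn R to S, flip to black, move to (4,7). |black|=5 — new cell
Step 4: on WHITE (4,7): turn R to W, flip to black, move to (4,6). |black|=6 — new cell
Step 5: on WHITE (4,6): turn R to N, flip to black, move to (3,6). |black|=7 — REVISIT

Answer: yes 5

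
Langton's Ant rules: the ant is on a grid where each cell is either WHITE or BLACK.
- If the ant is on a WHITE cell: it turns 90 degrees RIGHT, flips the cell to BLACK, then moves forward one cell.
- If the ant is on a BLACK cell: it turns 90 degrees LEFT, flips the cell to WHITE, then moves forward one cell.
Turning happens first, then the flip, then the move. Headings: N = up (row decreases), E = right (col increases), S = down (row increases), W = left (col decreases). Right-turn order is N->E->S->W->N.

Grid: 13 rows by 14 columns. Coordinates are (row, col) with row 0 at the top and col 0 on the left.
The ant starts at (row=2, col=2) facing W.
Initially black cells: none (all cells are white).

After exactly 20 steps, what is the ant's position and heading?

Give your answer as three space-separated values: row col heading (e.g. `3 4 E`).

Answer: 4 4 E

Derivation:
Step 1: on WHITE (2,2): turn R to N, flip to black, move to (1,2). |black|=1
Step 2: on WHITE (1,2): turn R to E, flip to black, move to (1,3). |black|=2
Step 3: on WHITE (1,3): turn R to S, flip to black, move to (2,3). |black|=3
Step 4: on WHITE (2,3): turn R to W, flip to black, move to (2,2). |black|=4
Step 5: on BLACK (2,2): turn L to S, flip to white, move to (3,2). |black|=3
Step 6: on WHITE (3,2): turn R to W, flip to black, move to (3,1). |black|=4
Step 7: on WHITE (3,1): turn R to N, flip to black, move to (2,1). |black|=5
Step 8: on WHITE (2,1): turn R to E, flip to black, move to (2,2). |black|=6
Step 9: on WHITE (2,2): turn R to S, flip to black, move to (3,2). |black|=7
Step 10: on BLACK (3,2): turn L to E, flip to white, move to (3,3). |black|=6
Step 11: on WHITE (3,3): turn R to S, flip to black, move to (4,3). |black|=7
Step 12: on WHITE (4,3): turn R to W, flip to black, move to (4,2). |black|=8
Step 13: on WHITE (4,2): turn R to N, flip to black, move to (3,2). |black|=9
Step 14: on WHITE (3,2): turn R to E, flip to black, move to (3,3). |black|=10
Step 15: on BLACK (3,3): turn L to N, flip to white, move to (2,3). |black|=9
Step 16: on BLACK (2,3): turn L to W, flip to white, move to (2,2). |black|=8
Step 17: on BLACK (2,2): turn L to S, flip to white, move to (3,2). |black|=7
Step 18: on BLACK (3,2): turn L to E, flip to white, move to (3,3). |black|=6
Step 19: on WHITE (3,3): turn R to S, flip to black, move to (4,3). |black|=7
Step 20: on BLACK (4,3): turn L to E, flip to white, move to (4,4). |black|=6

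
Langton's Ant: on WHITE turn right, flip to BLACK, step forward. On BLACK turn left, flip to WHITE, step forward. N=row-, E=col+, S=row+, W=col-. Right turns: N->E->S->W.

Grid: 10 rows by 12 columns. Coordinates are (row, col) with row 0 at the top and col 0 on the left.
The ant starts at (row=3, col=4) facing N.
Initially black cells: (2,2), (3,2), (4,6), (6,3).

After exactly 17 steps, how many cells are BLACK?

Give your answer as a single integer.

Step 1: on WHITE (3,4): turn R to E, flip to black, move to (3,5). |black|=5
Step 2: on WHITE (3,5): turn R to S, flip to black, move to (4,5). |black|=6
Step 3: on WHITE (4,5): turn R to W, flip to black, move to (4,4). |black|=7
Step 4: on WHITE (4,4): turn R to N, flip to black, move to (3,4). |black|=8
Step 5: on BLACK (3,4): turn L to W, flip to white, move to (3,3). |black|=7
Step 6: on WHITE (3,3): turn R to N, flip to black, move to (2,3). |black|=8
Step 7: on WHITE (2,3): turn R to E, flip to black, move to (2,4). |black|=9
Step 8: on WHITE (2,4): turn R to S, flip to black, move to (3,4). |black|=10
Step 9: on WHITE (3,4): turn R to W, flip to black, move to (3,3). |black|=11
Step 10: on BLACK (3,3): turn L to S, flip to white, move to (4,3). |black|=10
Step 11: on WHITE (4,3): turn R to W, flip to black, move to (4,2). |black|=11
Step 12: on WHITE (4,2): turn R to N, flip to black, move to (3,2). |black|=12
Step 13: on BLACK (3,2): turn L to W, flip to white, move to (3,1). |black|=11
Step 14: on WHITE (3,1): turn R to N, flip to black, move to (2,1). |black|=12
Step 15: on WHITE (2,1): turn R to E, flip to black, move to (2,2). |black|=13
Step 16: on BLACK (2,2): turn L to N, flip to white, move to (1,2). |black|=12
Step 17: on WHITE (1,2): turn R to E, flip to black, move to (1,3). |black|=13

Answer: 13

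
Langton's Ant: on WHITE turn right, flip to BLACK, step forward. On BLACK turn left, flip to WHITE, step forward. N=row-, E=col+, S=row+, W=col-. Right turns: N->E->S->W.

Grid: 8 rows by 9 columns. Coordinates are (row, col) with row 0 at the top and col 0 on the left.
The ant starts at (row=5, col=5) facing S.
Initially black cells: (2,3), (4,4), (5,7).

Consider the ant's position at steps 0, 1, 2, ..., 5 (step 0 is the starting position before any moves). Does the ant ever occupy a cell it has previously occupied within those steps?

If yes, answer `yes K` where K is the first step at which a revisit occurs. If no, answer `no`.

Step 1: on WHITE (5,5): turn R to W, flip to black, move to (5,4). |black|=4 — new cell
Step 2: on WHITE (5,4): turn R to N, flip to black, move to (4,4). |black|=5 — new cell
Step 3: on BLACK (4,4): turn L to W, flip to white, move to (4,3). |black|=4 — new cell
Step 4: on WHITE (4,3): turn R to N, flip to black, move to (3,3). |black|=5 — new cell
Step 5: on WHITE (3,3): turn R to E, flip to black, move to (3,4). |black|=6 — new cell
No revisit within 5 steps.

Answer: no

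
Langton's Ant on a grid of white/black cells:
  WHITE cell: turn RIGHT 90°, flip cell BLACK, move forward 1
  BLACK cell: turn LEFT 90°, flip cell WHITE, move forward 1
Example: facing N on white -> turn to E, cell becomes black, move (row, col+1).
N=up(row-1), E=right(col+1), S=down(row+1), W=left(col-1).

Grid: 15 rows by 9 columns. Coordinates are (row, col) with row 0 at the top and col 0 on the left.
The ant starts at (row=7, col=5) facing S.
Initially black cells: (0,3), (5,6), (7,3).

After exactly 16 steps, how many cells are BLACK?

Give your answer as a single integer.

Answer: 11

Derivation:
Step 1: on WHITE (7,5): turn R to W, flip to black, move to (7,4). |black|=4
Step 2: on WHITE (7,4): turn R to N, flip to black, move to (6,4). |black|=5
Step 3: on WHITE (6,4): turn R to E, flip to black, move to (6,5). |black|=6
Step 4: on WHITE (6,5): turn R to S, flip to black, move to (7,5). |black|=7
Step 5: on BLACK (7,5): turn L to E, flip to white, move to (7,6). |black|=6
Step 6: on WHITE (7,6): turn R to S, flip to black, move to (8,6). |black|=7
Step 7: on WHITE (8,6): turn R to W, flip to black, move to (8,5). |black|=8
Step 8: on WHITE (8,5): turn R to N, flip to black, move to (7,5). |black|=9
Step 9: on WHITE (7,5): turn R to E, flip to black, move to (7,6). |black|=10
Step 10: on BLACK (7,6): turn L to N, flip to white, move to (6,6). |black|=9
Step 11: on WHITE (6,6): turn R to E, flip to black, move to (6,7). |black|=10
Step 12: on WHITE (6,7): turn R to S, flip to black, move to (7,7). |black|=11
Step 13: on WHITE (7,7): turn R to W, flip to black, move to (7,6). |black|=12
Step 14: on WHITE (7,6): turn R to N, flip to black, move to (6,6). |black|=13
Step 15: on BLACK (6,6): turn L to W, flip to white, move to (6,5). |black|=12
Step 16: on BLACK (6,5): turn L to S, flip to white, move to (7,5). |black|=11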